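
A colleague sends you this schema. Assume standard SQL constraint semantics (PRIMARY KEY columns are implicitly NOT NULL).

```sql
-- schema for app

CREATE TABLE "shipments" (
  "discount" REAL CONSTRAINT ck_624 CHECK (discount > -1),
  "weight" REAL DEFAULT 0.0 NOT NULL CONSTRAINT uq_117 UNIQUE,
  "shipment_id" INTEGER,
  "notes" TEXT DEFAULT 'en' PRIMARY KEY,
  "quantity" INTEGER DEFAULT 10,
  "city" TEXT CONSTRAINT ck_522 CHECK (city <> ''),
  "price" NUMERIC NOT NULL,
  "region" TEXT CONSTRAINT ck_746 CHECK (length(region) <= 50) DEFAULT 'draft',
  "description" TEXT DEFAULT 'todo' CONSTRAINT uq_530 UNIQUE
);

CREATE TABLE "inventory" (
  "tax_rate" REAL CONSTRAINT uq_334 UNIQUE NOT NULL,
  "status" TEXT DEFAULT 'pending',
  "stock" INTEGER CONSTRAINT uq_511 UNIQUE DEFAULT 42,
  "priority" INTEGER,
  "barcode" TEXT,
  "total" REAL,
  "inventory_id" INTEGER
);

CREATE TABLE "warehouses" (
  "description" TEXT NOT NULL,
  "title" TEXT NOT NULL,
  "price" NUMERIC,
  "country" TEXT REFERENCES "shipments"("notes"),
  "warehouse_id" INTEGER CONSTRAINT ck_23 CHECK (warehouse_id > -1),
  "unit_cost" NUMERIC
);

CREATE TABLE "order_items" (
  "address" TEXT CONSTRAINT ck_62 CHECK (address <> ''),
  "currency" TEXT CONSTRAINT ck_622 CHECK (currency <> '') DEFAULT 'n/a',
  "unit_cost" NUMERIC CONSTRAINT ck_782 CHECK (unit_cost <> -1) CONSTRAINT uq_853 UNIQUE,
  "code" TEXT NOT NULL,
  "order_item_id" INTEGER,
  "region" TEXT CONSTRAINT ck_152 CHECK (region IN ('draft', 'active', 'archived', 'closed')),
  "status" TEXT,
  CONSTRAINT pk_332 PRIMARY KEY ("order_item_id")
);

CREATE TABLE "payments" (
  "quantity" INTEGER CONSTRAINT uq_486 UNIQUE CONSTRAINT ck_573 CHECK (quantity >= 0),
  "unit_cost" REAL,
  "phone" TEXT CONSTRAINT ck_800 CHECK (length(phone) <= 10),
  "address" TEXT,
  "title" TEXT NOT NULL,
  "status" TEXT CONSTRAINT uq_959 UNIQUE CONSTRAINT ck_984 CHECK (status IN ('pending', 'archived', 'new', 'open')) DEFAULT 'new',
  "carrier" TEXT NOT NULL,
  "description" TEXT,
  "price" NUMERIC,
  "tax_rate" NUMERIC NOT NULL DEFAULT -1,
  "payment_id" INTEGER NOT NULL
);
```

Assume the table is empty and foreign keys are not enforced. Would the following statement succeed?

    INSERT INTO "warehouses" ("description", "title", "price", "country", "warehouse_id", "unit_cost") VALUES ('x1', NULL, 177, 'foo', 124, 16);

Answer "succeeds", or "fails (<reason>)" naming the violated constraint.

fails (NOT NULL on title)

title is explicitly set to NULL, but title is declared NOT NULL.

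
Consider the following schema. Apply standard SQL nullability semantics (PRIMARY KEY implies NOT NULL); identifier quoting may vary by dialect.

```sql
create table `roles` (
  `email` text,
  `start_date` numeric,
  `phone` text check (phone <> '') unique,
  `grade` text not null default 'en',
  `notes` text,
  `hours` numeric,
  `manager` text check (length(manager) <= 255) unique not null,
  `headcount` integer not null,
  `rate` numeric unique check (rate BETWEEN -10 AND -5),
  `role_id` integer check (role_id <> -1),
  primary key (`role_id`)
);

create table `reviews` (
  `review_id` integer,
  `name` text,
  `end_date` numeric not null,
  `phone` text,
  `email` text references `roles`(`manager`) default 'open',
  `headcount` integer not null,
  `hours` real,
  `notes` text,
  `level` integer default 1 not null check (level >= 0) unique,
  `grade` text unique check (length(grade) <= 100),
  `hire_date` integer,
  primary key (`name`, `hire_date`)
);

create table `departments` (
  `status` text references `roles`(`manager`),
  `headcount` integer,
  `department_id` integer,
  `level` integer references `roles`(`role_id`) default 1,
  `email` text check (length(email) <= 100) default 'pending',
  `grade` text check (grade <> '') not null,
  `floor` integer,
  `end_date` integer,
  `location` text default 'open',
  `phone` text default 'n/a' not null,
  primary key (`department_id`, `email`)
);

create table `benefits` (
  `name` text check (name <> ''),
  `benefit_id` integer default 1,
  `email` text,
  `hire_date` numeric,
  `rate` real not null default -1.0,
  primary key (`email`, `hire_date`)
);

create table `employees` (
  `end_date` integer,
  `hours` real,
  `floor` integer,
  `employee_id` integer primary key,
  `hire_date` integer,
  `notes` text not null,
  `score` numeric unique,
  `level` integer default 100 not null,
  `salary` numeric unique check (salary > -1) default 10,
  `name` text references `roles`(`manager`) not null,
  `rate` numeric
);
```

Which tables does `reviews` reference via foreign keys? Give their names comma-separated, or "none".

roles

- email REFERENCES roles(manager).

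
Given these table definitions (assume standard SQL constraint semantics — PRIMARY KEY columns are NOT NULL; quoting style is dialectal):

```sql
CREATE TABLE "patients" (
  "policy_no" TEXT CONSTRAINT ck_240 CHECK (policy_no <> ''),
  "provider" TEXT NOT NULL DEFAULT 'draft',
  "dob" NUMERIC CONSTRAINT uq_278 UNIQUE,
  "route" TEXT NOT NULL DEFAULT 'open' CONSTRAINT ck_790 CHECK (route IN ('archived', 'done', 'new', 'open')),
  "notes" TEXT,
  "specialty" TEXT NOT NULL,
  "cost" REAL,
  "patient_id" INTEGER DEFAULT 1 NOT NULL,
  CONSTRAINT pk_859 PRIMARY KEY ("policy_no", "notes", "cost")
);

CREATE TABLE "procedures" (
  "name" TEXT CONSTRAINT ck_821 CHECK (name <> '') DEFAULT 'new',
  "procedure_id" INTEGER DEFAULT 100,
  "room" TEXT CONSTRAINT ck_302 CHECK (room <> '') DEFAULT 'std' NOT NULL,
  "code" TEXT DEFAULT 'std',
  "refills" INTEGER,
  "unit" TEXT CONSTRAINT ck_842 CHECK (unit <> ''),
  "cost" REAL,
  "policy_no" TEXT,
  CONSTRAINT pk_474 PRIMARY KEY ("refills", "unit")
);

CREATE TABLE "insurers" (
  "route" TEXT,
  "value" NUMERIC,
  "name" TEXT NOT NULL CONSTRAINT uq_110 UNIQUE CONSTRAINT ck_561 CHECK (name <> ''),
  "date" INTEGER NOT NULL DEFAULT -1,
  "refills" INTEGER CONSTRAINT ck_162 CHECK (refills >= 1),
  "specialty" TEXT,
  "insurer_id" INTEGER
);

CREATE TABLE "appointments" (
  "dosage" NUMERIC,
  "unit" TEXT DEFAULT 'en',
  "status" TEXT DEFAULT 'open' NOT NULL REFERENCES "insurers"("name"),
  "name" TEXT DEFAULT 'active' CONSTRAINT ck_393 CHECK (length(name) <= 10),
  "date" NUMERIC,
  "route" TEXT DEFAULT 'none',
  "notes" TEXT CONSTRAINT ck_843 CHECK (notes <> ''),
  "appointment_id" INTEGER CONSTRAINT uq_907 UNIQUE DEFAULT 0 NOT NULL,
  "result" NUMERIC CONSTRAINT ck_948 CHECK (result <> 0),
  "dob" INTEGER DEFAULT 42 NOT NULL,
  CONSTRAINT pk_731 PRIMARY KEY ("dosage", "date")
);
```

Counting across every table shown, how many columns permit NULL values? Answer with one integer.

16

patients: 1 nullable (dob — PK (policy_no, notes, cost) and explicit NOT NULL columns excluded).
procedures: 5 nullable (name, procedure_id, code, cost, policy_no — PK (refills, unit) and explicit NOT NULL columns excluded).
insurers: 5 nullable (route, value, refills, specialty, insurer_id — PK none and explicit NOT NULL columns excluded).
appointments: 5 nullable (unit, name, route, notes, result — PK (dosage, date) and explicit NOT NULL columns excluded).
Total: 1 + 5 + 5 + 5 = 16.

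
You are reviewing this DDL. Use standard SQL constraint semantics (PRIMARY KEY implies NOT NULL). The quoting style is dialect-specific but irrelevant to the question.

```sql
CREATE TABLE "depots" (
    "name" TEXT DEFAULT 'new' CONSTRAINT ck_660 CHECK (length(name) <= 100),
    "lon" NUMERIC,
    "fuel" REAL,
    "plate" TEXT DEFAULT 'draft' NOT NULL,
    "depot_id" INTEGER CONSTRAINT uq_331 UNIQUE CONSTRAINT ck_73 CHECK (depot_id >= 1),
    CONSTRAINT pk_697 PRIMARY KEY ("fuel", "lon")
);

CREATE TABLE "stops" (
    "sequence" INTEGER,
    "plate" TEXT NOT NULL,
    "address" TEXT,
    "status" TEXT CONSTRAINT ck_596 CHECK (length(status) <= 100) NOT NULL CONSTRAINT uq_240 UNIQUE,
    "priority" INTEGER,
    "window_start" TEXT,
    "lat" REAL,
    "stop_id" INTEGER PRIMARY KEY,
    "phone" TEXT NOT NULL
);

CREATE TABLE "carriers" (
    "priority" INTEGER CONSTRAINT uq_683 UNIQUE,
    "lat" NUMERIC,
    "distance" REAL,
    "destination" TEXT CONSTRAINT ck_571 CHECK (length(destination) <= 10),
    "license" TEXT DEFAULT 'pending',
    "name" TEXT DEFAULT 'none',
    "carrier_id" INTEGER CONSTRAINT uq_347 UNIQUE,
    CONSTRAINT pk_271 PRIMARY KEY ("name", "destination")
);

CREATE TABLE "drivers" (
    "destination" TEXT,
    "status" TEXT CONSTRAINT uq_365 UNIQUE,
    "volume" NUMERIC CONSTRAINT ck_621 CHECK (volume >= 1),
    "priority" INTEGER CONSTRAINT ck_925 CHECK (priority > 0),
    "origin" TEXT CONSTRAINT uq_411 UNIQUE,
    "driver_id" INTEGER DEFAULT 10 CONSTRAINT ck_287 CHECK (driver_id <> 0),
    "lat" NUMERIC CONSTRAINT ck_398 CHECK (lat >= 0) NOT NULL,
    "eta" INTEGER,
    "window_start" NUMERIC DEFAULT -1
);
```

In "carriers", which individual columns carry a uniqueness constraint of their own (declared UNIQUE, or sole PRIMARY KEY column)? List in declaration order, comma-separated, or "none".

- priority: declared UNIQUE → unique.
- lat: no UNIQUE or single-column PK constraint.
- distance: no UNIQUE or single-column PK constraint.
- destination: part of a composite PRIMARY KEY — only the tuple is unique, not this column on its own.
- license: no UNIQUE or single-column PK constraint.
- name: part of a composite PRIMARY KEY — only the tuple is unique, not this column on its own.
- carrier_id: declared UNIQUE → unique.

priority, carrier_id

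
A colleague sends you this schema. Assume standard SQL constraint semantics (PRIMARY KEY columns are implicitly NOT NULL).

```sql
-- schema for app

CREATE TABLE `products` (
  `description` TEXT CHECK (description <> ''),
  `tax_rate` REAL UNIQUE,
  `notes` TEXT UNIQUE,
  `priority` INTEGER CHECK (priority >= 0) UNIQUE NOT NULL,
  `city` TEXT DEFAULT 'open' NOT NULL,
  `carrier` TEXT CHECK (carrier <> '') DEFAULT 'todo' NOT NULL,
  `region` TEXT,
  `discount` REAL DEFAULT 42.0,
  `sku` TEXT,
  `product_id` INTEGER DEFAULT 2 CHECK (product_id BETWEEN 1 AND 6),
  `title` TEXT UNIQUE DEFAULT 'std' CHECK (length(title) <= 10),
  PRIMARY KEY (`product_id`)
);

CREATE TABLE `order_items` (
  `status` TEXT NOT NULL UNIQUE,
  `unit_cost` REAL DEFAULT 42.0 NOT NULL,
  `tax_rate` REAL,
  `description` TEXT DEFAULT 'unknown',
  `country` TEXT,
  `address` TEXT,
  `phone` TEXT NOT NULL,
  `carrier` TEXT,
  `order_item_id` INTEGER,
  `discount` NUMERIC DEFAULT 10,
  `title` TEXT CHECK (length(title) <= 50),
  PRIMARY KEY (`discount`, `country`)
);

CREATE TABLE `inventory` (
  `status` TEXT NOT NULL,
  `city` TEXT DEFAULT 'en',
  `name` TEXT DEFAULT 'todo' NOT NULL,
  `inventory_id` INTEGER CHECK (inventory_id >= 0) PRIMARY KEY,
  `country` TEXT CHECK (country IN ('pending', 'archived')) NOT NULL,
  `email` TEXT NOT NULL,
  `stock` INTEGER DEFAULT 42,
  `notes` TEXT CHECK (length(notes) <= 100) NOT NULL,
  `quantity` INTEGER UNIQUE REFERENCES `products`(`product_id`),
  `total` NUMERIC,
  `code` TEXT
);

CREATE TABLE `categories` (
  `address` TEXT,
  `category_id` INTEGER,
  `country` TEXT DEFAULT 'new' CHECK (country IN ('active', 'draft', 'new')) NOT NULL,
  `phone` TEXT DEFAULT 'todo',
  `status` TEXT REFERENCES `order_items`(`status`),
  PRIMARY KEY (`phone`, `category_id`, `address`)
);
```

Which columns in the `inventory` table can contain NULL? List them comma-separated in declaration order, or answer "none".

- status: declared NOT NULL → not nullable.
- city: DEFAULT only fills an omitted column; an explicit NULL is still allowed → nullable.
- name: declared NOT NULL → not nullable.
- inventory_id: part of the PRIMARY KEY, which implies NOT NULL → not nullable.
- country: declared NOT NULL → not nullable.
- email: declared NOT NULL → not nullable.
- stock: DEFAULT only fills an omitted column; an explicit NULL is still allowed → nullable.
- notes: declared NOT NULL → not nullable.
- quantity: a foreign key column may be NULL unless separately constrained → nullable.
- total: no NOT NULL constraint applies → nullable.
- code: no NOT NULL constraint applies → nullable.

city, stock, quantity, total, code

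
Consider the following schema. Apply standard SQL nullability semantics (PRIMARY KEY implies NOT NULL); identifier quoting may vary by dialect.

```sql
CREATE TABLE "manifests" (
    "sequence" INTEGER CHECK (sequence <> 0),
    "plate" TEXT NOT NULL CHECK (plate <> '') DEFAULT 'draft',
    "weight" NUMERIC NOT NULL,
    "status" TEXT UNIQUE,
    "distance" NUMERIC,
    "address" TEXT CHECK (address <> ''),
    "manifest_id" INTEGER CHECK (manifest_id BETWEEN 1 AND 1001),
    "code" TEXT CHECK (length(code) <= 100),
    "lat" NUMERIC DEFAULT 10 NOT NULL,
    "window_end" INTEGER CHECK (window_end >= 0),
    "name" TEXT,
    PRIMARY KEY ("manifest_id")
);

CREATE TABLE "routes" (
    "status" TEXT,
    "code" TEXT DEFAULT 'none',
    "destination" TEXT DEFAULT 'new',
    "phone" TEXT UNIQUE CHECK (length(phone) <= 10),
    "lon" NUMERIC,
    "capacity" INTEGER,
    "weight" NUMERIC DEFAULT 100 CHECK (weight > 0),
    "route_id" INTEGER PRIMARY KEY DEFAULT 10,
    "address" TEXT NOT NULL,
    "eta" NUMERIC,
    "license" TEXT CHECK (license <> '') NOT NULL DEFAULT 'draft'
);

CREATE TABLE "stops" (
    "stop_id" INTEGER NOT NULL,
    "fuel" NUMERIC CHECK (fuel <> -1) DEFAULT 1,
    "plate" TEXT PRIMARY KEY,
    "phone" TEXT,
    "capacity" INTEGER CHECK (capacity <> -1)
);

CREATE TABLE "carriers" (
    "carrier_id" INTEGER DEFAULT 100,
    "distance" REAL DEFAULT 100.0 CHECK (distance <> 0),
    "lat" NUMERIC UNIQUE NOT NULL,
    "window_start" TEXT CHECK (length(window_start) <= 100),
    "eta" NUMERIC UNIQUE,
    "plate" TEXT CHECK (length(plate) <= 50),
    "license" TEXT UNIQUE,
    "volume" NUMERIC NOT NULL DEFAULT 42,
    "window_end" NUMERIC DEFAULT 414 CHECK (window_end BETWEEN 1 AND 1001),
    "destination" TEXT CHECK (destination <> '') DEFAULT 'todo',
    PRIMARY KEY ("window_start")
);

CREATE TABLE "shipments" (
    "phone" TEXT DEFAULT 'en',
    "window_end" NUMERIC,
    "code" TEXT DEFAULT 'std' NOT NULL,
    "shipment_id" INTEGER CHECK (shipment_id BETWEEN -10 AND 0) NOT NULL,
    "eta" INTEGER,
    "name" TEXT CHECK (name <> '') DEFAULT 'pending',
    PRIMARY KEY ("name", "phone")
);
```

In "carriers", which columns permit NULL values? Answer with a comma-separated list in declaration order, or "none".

- carrier_id: DEFAULT only fills an omitted column; an explicit NULL is still allowed → nullable.
- distance: CHECK does not forbid NULL (a CHECK constraint passes when its expression is NULL) → nullable.
- lat: declared NOT NULL → not nullable.
- window_start: part of the PRIMARY KEY, which implies NOT NULL → not nullable.
- eta: UNIQUE does not imply NOT NULL → nullable.
- plate: CHECK does not forbid NULL (a CHECK constraint passes when its expression is NULL) → nullable.
- license: UNIQUE does not imply NOT NULL → nullable.
- volume: declared NOT NULL → not nullable.
- window_end: CHECK does not forbid NULL (a CHECK constraint passes when its expression is NULL) → nullable.
- destination: CHECK does not forbid NULL (a CHECK constraint passes when its expression is NULL) → nullable.

carrier_id, distance, eta, plate, license, window_end, destination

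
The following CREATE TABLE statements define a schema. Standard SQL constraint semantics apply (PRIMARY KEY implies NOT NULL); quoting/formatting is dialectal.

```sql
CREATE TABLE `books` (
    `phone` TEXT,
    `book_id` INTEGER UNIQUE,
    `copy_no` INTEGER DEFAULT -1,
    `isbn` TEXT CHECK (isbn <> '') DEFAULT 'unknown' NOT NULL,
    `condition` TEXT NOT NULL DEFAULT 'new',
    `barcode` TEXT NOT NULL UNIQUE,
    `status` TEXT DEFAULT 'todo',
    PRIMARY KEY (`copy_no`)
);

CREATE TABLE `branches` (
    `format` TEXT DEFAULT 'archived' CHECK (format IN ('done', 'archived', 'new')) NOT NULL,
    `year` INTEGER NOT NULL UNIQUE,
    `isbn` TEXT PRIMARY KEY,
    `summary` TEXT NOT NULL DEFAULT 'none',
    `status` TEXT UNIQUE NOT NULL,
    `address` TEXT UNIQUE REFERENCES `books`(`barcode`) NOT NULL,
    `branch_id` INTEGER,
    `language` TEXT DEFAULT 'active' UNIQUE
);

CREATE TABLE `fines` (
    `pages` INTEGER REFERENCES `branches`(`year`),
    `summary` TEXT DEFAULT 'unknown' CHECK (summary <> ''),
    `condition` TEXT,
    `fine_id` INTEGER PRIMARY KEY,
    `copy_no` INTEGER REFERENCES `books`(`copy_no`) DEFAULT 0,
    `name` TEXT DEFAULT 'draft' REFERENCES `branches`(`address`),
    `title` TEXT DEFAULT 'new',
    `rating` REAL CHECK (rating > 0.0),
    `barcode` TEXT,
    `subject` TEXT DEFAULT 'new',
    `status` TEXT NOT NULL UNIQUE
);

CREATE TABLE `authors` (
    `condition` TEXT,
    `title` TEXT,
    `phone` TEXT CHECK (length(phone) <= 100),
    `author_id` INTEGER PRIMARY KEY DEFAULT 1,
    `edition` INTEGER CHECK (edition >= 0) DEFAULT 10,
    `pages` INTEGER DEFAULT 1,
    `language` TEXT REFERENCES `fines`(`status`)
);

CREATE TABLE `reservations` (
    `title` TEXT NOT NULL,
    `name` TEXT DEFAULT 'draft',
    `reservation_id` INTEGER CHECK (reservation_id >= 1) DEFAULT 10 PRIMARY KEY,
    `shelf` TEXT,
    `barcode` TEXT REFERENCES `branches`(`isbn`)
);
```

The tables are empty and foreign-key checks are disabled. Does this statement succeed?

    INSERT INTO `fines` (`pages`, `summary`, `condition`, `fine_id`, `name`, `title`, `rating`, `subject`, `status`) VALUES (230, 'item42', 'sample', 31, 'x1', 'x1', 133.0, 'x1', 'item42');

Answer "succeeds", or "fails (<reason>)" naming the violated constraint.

NOT NULL columns: fine_id is supplied; status is supplied.
CHECK constraints: 'item42' satisfies (summary <> ''); 133.0 satisfies (rating > 0.0).
No constraint is violated.

succeeds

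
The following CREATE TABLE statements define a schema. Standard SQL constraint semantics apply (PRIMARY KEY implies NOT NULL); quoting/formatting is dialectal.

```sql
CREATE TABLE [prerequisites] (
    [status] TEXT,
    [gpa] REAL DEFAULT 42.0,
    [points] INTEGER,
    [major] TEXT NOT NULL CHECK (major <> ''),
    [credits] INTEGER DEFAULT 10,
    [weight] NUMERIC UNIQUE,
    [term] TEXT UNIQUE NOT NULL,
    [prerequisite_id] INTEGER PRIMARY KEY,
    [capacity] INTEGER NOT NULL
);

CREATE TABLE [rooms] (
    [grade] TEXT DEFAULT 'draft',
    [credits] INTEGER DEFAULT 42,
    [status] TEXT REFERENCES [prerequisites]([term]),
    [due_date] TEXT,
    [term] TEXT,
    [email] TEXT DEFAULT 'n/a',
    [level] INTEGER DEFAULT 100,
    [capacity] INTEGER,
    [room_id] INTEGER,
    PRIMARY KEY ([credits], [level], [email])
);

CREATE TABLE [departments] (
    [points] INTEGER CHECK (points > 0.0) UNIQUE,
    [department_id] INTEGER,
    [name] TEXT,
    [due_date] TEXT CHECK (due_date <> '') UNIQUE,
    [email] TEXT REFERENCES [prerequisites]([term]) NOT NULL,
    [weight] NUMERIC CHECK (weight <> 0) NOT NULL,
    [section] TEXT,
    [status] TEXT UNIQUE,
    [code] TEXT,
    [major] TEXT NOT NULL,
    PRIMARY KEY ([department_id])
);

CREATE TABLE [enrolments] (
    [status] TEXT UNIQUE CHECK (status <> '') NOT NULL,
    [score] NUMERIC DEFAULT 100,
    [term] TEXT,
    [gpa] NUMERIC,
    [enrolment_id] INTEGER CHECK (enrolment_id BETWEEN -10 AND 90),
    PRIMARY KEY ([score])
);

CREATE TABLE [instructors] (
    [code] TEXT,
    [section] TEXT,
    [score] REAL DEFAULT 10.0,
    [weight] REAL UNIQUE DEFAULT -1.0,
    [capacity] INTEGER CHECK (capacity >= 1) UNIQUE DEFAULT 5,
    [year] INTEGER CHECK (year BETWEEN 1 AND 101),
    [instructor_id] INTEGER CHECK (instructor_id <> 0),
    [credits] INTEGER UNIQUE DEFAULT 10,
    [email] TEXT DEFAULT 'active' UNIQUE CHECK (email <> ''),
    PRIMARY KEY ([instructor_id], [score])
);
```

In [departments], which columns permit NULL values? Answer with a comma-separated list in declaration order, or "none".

points, name, due_date, section, status, code

- points: CHECK does not forbid NULL (a CHECK constraint passes when its expression is NULL) → nullable.
- department_id: part of the PRIMARY KEY, which implies NOT NULL → not nullable.
- name: no NOT NULL constraint applies → nullable.
- due_date: CHECK does not forbid NULL (a CHECK constraint passes when its expression is NULL) → nullable.
- email: declared NOT NULL → not nullable.
- weight: declared NOT NULL → not nullable.
- section: no NOT NULL constraint applies → nullable.
- status: UNIQUE does not imply NOT NULL → nullable.
- code: no NOT NULL constraint applies → nullable.
- major: declared NOT NULL → not nullable.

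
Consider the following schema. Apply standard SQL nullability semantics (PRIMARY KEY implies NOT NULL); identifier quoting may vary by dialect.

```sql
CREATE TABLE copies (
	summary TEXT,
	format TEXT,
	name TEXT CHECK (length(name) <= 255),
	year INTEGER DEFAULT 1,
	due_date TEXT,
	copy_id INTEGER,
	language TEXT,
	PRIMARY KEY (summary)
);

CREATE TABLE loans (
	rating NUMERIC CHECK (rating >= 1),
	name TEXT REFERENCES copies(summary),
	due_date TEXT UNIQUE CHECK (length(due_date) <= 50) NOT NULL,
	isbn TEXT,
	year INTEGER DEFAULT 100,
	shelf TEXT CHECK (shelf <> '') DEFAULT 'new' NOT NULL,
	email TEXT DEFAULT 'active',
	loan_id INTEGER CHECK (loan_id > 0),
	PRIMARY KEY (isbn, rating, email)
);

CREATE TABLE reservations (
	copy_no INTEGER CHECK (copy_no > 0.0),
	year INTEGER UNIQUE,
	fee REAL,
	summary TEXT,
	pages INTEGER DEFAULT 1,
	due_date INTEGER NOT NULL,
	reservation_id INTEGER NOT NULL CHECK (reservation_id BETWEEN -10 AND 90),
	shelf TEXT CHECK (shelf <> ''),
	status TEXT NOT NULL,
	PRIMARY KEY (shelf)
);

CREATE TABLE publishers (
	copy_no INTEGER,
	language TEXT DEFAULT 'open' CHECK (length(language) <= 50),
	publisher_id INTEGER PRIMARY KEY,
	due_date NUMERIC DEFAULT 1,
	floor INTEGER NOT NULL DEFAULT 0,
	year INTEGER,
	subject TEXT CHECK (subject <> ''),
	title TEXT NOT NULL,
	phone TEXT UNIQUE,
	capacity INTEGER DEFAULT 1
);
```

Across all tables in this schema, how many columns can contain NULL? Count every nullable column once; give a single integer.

copies: 6 nullable (format, name, year, due_date, copy_id, language — PK (summary) and explicit NOT NULL columns excluded).
loans: 3 nullable (name, year, loan_id — PK (isbn, rating, email) and explicit NOT NULL columns excluded).
reservations: 5 nullable (copy_no, year, fee, summary, pages — PK (shelf) and explicit NOT NULL columns excluded).
publishers: 7 nullable (copy_no, language, due_date, year, subject, phone, capacity — PK (publisher_id) and explicit NOT NULL columns excluded).
Total: 6 + 3 + 5 + 7 = 21.

21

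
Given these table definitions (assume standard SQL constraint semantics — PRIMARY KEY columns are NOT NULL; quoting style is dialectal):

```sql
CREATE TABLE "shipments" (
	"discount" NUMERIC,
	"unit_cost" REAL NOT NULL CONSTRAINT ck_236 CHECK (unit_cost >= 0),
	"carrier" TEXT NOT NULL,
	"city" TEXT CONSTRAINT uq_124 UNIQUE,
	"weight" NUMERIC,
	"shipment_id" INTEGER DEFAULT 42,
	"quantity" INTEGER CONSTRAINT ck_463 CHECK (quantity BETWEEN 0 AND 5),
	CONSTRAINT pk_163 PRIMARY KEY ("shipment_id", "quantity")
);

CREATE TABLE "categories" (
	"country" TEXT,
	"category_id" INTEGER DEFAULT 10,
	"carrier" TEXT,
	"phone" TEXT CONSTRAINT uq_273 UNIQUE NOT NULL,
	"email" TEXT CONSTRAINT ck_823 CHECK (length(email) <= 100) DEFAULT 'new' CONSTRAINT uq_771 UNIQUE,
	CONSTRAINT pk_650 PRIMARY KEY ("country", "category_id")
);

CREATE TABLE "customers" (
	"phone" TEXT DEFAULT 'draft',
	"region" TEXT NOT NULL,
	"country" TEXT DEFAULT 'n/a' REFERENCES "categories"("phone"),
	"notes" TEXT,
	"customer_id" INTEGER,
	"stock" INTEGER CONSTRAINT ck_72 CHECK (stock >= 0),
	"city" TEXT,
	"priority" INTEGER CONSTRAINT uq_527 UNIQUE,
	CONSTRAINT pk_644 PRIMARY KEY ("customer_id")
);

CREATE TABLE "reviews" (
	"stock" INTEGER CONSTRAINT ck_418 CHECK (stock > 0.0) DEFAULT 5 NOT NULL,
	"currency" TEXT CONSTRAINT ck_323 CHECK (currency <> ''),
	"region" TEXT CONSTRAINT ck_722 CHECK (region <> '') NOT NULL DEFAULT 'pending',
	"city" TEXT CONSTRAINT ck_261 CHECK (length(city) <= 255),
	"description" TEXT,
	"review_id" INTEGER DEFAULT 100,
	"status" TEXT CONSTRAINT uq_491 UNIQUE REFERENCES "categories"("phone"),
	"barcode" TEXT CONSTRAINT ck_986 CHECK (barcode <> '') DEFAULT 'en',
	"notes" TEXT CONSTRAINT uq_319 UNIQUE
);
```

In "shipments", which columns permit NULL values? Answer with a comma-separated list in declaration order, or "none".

discount, city, weight

- discount: no NOT NULL constraint applies → nullable.
- unit_cost: declared NOT NULL → not nullable.
- carrier: declared NOT NULL → not nullable.
- city: UNIQUE does not imply NOT NULL → nullable.
- weight: no NOT NULL constraint applies → nullable.
- shipment_id: part of the PRIMARY KEY, which implies NOT NULL → not nullable.
- quantity: part of the PRIMARY KEY, which implies NOT NULL → not nullable.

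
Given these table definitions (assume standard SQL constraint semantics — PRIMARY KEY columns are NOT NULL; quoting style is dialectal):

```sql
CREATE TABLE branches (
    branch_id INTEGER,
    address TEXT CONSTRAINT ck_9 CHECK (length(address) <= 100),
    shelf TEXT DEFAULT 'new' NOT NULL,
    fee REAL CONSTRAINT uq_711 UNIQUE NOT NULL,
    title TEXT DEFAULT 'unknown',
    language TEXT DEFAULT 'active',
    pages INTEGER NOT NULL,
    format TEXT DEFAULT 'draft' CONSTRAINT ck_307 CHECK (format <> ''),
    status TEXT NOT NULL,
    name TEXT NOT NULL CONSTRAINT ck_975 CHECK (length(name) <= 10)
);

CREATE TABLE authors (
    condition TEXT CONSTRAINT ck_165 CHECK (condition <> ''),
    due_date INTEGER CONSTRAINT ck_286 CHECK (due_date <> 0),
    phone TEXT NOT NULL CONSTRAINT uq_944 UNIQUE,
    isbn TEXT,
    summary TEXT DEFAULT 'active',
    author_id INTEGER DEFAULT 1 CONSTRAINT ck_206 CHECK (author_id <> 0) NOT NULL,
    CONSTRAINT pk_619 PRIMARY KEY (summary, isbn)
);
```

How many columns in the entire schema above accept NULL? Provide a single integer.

branches: 5 nullable (branch_id, address, title, language, format — PK none and explicit NOT NULL columns excluded).
authors: 2 nullable (condition, due_date — PK (summary, isbn) and explicit NOT NULL columns excluded).
Total: 5 + 2 = 7.

7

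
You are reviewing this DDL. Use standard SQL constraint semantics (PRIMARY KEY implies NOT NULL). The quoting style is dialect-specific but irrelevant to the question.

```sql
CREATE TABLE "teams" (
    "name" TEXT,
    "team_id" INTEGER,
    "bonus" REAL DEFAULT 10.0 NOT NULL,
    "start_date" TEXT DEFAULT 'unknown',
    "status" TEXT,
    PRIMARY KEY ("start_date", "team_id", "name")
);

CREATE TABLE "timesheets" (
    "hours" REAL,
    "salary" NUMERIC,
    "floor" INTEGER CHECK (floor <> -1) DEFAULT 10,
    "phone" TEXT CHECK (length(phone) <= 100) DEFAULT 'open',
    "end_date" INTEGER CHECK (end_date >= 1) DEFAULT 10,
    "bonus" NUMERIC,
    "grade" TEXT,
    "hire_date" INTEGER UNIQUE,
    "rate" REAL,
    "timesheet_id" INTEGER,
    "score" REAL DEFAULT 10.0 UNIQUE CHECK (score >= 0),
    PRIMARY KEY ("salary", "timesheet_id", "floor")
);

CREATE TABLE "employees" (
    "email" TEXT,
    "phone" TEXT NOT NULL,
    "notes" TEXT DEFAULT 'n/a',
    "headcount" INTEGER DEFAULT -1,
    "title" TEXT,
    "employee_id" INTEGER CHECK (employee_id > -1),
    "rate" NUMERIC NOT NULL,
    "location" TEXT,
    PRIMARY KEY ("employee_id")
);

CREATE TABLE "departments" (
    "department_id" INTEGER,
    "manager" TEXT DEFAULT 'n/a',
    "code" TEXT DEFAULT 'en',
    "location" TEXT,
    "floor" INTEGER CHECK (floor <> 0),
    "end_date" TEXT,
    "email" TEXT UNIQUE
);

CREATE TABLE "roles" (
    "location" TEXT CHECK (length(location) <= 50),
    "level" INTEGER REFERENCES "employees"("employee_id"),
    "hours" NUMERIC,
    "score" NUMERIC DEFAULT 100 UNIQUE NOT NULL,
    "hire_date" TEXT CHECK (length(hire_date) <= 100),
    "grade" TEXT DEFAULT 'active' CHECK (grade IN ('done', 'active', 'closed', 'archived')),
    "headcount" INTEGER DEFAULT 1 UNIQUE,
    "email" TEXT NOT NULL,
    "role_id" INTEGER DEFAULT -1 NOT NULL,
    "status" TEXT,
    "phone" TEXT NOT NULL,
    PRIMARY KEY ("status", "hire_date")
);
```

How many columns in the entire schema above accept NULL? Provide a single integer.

26

teams: 1 nullable (status — PK (start_date, team_id, name) and explicit NOT NULL columns excluded).
timesheets: 8 nullable (hours, phone, end_date, bonus, grade, hire_date, rate, score — PK (salary, timesheet_id, floor) and explicit NOT NULL columns excluded).
employees: 5 nullable (email, notes, headcount, title, location — PK (employee_id) and explicit NOT NULL columns excluded).
departments: 7 nullable (department_id, manager, code, location, floor, end_date, email — PK none and explicit NOT NULL columns excluded).
roles: 5 nullable (location, level, hours, grade, headcount — PK (status, hire_date) and explicit NOT NULL columns excluded).
Total: 1 + 8 + 5 + 7 + 5 = 26.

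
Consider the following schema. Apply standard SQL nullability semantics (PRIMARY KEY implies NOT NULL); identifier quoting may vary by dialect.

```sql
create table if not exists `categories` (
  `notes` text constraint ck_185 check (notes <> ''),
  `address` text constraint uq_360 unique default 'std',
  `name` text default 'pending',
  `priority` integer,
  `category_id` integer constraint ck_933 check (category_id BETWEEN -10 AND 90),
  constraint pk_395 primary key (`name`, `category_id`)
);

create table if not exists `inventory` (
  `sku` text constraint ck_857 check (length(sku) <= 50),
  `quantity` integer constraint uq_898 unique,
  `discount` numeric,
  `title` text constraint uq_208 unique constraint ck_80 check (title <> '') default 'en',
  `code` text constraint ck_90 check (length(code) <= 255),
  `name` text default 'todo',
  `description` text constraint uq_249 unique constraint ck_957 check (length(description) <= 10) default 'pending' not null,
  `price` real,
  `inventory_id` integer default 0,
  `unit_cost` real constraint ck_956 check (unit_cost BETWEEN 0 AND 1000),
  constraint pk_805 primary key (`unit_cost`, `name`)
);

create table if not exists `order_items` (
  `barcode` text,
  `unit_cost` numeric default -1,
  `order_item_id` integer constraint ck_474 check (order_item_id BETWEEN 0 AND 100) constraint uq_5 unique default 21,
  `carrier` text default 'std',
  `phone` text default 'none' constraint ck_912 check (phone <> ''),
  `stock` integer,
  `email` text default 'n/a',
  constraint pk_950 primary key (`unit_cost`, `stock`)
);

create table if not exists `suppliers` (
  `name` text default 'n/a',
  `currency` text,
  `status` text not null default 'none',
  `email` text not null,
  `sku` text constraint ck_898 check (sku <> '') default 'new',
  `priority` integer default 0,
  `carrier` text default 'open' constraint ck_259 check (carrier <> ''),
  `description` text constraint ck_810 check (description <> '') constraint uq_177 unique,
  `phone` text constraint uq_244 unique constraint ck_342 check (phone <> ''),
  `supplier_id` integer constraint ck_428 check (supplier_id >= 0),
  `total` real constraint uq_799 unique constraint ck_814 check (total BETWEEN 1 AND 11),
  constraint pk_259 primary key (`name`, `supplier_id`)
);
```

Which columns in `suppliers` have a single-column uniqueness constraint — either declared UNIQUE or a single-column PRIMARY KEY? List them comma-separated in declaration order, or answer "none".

- name: part of a composite PRIMARY KEY — only the tuple is unique, not this column on its own.
- currency: no UNIQUE or single-column PK constraint.
- status: no UNIQUE or single-column PK constraint.
- email: no UNIQUE or single-column PK constraint.
- sku: no UNIQUE or single-column PK constraint.
- priority: no UNIQUE or single-column PK constraint.
- carrier: no UNIQUE or single-column PK constraint.
- description: declared UNIQUE → unique.
- phone: declared UNIQUE → unique.
- supplier_id: part of a composite PRIMARY KEY — only the tuple is unique, not this column on its own.
- total: declared UNIQUE → unique.

description, phone, total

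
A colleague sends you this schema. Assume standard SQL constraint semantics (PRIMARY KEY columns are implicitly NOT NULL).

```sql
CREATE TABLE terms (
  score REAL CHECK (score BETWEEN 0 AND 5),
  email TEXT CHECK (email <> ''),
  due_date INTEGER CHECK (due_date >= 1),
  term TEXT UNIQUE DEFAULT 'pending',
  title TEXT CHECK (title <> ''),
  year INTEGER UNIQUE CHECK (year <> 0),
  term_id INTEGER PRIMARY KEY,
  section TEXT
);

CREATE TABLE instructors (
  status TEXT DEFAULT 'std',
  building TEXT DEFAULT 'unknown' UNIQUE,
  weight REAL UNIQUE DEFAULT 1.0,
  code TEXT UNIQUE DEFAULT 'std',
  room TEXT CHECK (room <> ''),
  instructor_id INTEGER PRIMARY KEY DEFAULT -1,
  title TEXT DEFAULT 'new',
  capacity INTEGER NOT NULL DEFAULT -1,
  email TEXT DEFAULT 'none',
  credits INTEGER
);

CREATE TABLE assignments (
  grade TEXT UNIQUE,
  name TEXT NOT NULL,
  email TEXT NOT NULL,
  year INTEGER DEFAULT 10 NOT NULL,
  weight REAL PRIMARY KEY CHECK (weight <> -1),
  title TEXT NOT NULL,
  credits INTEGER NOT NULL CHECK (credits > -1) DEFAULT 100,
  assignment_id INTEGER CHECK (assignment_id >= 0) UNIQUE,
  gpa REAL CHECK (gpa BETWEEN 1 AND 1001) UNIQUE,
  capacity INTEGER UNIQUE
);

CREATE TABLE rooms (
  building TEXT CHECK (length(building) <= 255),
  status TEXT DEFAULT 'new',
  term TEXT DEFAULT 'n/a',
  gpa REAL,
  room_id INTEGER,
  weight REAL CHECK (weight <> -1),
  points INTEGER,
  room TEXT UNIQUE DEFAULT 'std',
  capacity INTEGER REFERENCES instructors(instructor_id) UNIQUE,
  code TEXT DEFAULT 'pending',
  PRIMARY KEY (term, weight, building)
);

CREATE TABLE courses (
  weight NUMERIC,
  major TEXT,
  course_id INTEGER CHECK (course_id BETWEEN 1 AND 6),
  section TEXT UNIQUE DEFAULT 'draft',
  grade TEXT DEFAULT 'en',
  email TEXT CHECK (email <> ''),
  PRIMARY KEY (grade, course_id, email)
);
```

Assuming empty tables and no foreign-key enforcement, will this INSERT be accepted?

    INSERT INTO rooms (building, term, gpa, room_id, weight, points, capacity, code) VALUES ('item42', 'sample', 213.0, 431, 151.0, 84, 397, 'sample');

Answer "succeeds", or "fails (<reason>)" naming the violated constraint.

NOT NULL columns: building is supplied; term is supplied; weight is supplied.
CHECK constraints: 'item42' satisfies (length(building) <= 255); 151.0 satisfies (weight <> -1).
No constraint is violated.

succeeds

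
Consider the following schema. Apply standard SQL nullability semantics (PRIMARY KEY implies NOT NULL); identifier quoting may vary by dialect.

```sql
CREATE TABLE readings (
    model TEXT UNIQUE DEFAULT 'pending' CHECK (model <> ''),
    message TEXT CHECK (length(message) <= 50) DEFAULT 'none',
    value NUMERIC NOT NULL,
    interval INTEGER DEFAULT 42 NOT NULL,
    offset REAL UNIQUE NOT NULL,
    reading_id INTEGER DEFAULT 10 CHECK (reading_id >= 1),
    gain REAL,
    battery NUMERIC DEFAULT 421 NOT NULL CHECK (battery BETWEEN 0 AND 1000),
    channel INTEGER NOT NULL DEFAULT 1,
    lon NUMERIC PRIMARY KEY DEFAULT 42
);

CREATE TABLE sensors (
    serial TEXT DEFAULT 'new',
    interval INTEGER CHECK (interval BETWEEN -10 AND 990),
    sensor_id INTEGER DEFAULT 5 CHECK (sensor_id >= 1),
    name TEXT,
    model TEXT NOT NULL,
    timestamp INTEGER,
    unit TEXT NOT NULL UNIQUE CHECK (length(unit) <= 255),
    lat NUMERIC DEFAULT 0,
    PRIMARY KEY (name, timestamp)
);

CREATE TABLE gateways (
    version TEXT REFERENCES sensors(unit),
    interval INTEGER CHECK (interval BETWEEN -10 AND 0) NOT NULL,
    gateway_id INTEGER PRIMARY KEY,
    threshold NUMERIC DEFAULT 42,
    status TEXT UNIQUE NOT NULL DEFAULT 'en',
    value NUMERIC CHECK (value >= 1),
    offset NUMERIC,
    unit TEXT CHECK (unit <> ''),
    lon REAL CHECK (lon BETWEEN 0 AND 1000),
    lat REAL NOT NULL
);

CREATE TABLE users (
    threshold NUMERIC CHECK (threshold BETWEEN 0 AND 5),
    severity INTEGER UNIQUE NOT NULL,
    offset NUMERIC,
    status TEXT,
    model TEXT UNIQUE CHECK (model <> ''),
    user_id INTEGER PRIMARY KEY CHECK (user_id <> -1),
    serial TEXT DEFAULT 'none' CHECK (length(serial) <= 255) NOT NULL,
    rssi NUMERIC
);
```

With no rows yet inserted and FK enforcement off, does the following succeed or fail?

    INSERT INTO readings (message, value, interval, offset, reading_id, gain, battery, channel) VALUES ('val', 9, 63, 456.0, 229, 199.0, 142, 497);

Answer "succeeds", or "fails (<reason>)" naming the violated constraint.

NOT NULL columns: battery is supplied; channel is supplied; interval is supplied; lon defaults to 42; offset is supplied; value is supplied.
CHECK constraints: 'val' satisfies (length(message) <= 50); 229 satisfies (reading_id >= 1); 142 satisfies (battery BETWEEN 0 AND 1000).
No constraint is violated.

succeeds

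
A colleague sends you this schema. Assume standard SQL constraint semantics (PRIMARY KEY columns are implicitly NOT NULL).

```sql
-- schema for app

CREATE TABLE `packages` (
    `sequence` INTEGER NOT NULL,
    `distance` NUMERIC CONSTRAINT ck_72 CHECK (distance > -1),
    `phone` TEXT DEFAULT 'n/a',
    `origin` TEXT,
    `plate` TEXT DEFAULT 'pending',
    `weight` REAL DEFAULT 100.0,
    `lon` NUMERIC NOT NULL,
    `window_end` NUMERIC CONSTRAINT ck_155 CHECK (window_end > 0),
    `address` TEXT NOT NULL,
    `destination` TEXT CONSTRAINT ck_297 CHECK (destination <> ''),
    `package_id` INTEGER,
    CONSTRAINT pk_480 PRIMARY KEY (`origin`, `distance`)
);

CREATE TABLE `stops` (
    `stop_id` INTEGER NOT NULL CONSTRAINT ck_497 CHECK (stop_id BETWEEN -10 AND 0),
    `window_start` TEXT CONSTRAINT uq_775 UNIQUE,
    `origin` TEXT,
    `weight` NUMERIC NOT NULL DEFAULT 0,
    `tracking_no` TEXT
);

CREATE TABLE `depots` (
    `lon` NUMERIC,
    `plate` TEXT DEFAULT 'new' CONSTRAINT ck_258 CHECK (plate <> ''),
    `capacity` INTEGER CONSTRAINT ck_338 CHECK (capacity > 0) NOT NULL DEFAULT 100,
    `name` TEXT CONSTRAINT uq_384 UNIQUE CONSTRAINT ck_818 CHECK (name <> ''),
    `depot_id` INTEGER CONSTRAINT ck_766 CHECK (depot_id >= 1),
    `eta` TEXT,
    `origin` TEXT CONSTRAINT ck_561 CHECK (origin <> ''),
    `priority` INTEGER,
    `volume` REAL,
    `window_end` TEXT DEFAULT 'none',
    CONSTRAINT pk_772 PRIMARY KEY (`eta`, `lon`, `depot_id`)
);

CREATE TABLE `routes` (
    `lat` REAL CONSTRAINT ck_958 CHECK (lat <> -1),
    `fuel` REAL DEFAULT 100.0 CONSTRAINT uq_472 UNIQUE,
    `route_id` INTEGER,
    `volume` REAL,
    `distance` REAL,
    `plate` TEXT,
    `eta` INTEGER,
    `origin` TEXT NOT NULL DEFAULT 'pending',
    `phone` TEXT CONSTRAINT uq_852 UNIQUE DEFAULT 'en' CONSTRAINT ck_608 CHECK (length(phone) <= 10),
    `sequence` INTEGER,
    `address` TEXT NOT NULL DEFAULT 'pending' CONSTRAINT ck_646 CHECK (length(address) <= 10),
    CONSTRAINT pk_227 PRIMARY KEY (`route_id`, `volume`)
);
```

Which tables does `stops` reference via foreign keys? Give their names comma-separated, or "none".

none

No column in stops has a REFERENCES clause.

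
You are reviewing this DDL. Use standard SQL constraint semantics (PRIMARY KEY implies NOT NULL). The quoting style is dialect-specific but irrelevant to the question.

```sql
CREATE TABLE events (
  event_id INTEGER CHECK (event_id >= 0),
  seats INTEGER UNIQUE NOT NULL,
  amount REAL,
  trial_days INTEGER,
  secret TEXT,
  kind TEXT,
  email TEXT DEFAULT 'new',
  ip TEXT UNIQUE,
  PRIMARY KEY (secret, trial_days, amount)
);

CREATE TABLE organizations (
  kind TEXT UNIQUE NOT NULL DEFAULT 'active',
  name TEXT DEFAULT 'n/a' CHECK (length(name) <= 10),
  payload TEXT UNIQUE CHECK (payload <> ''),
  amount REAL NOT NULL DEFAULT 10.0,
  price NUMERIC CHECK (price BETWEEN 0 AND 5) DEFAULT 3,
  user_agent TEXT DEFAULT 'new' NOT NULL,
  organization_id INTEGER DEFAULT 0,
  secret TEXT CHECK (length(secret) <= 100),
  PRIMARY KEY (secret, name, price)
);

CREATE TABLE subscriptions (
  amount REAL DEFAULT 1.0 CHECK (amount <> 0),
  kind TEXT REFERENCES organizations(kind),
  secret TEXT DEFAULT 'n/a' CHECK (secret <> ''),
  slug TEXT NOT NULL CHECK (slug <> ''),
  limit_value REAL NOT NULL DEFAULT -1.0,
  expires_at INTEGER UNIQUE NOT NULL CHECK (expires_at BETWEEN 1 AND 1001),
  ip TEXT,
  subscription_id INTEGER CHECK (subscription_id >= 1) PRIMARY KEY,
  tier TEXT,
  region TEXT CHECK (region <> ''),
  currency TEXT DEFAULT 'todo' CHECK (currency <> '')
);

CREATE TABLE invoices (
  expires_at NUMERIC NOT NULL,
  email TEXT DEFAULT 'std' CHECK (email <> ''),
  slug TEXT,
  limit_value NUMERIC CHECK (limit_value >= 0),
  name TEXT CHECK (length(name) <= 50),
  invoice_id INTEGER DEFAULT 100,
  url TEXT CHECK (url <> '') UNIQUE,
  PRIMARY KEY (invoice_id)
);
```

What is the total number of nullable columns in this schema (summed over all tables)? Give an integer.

18

events: 4 nullable (event_id, kind, email, ip — PK (secret, trial_days, amount) and explicit NOT NULL columns excluded).
organizations: 2 nullable (payload, organization_id — PK (secret, name, price) and explicit NOT NULL columns excluded).
subscriptions: 7 nullable (amount, kind, secret, ip, tier, region, currency — PK (subscription_id) and explicit NOT NULL columns excluded).
invoices: 5 nullable (email, slug, limit_value, name, url — PK (invoice_id) and explicit NOT NULL columns excluded).
Total: 4 + 2 + 7 + 5 = 18.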